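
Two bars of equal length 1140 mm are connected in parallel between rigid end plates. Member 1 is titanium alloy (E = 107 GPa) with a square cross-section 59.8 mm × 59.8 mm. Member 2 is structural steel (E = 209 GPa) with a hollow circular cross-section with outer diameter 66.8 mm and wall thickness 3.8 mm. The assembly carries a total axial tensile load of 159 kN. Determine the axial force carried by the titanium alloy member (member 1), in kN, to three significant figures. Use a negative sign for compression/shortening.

A_1 = 3576 mm².
A_2 = 752.1 mm².
Equal strain + equilibrium ⇒ each member carries load in proportion to AE: A₁E₁ = 382600000 N, A₂E₂ = 157200000 N, ΣAE = 539800000 N.
F₁ = P·A₁E₁/ΣAE = 159000·382600000/539800000 = 112700 N.

113 kN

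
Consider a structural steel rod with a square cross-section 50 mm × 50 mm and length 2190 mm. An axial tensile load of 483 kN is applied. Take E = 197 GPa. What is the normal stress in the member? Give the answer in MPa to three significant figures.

193 MPa

A = 2500 mm².
σ = N/A = 483000/2500 = 193.2 MPa.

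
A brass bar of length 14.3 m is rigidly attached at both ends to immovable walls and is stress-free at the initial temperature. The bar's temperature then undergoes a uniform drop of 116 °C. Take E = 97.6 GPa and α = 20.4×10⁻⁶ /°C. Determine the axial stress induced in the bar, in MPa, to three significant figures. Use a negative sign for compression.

231 MPa

Free thermal expansion αLΔT = 20.4e-6 · 14300 · -116 = -33.84 mm.
The walls impose strain ε = −(-33.84)/14300 = 2.3664e-03; σ = Eε = 97600 · 2.3664e-03 = 231 MPa.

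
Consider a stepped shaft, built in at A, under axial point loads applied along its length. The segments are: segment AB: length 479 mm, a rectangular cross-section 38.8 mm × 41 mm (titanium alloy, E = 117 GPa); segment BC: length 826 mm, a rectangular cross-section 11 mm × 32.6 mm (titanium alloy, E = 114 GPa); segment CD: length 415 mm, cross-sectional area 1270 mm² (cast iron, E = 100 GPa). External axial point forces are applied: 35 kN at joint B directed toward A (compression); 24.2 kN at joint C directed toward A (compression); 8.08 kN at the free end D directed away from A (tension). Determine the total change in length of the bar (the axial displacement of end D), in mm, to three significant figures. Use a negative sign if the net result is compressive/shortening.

-0.431 mm

Internal axial forces (sectioning from the free end, tension +): N_CD = 8.08 kN, N_BC = -16.12 kN, N_AB = -51.12 kN.
A_AB = 1591 mm².
A_BC = 358.6 mm².
δ_AB = -51120·479/(1591·117000) = -0.1316 mm
δ_BC = -16120·826/(358.6·114000) = -0.3257 mm
δ_CD = 8080·415/(1270·100000) = 0.0264 mm
δ = Σδ_i = -0.4309 mm.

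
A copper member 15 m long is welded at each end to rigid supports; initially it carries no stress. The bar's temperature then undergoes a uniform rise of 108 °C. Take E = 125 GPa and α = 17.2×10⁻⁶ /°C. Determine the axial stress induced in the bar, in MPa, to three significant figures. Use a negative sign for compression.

-232 MPa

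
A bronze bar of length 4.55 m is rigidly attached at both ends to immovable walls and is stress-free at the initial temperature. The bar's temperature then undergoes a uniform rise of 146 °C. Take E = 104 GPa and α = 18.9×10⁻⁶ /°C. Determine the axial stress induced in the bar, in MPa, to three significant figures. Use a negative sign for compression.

Free thermal expansion αLΔT = 18.9e-6 · 4550 · 146 = 12.56 mm.
The walls impose strain ε = −(12.56)/4550 = -2.7594e-03; σ = Eε = 104000 · -2.7594e-03 = -287 MPa.

-287 MPa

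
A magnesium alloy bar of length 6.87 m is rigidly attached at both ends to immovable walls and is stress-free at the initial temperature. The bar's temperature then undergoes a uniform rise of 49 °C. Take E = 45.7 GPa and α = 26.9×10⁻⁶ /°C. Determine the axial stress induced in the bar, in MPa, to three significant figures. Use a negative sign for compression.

-60.2 MPa

Free thermal expansion αLΔT = 26.9e-6 · 6870 · 49 = 9.055 mm.
The walls impose strain ε = −(9.055)/6870 = -1.3181e-03; σ = Eε = 45700 · -1.3181e-03 = -60.24 MPa.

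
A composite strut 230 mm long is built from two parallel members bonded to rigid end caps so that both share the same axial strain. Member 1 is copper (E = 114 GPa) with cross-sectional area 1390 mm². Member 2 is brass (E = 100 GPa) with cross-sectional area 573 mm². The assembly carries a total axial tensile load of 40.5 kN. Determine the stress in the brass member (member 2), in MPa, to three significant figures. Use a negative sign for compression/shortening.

Equal strain + equilibrium ⇒ each member carries load in proportion to AE: A₁E₁ = 158500000 N, A₂E₂ = 57300000 N, ΣAE = 215800000 N.
σ₂ = P·E₂/ΣAE = 40500·100000/215800000 = 18.77 MPa.

18.8 MPa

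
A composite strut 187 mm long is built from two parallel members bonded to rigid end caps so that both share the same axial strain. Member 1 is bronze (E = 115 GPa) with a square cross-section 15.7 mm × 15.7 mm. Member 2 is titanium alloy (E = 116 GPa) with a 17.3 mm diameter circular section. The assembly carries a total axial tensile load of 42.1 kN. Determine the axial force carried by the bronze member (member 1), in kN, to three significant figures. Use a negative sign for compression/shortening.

21.5 kN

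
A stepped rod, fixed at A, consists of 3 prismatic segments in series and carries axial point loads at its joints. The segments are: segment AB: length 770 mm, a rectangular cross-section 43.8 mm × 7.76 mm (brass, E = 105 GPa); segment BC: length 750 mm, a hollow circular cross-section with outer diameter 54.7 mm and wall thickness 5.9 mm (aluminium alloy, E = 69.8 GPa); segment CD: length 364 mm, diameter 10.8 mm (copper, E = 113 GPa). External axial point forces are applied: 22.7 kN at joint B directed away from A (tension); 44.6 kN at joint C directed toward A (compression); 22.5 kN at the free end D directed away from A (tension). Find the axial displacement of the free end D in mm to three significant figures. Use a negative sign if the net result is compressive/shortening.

Internal axial forces (sectioning from the free end, tension +): N_CD = 22.5 kN, N_BC = -22.1 kN, N_AB = 0.6 kN.
A_AB = 339.9 mm².
A_BC = 904.5 mm².
A_CD = 91.61 mm².
δ_AB = 600·770/(339.9·105000) = 0.01295 mm
δ_BC = -22100·750/(904.5·69800) = -0.2625 mm
δ_CD = 22500·364/(91.61·113000) = 0.7912 mm
δ = Σδ_i = 0.5416 mm.

0.542 mm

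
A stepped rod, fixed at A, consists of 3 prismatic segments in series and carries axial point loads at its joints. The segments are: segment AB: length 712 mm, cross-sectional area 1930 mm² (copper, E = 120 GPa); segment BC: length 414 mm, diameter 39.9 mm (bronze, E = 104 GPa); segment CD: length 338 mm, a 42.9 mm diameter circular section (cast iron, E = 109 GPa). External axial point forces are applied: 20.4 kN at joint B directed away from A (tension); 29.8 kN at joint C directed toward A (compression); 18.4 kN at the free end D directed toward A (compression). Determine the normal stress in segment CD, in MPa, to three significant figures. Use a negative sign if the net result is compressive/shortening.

Internal axial forces (sectioning from the free end, tension +): N_CD = -18.4 kN, N_BC = -48.2 kN, N_AB = -27.8 kN.
A_CD = 1445 mm².
σ_CD = N_CD/A_CD = -18400/1445 = -12.73 MPa.

-12.7 MPa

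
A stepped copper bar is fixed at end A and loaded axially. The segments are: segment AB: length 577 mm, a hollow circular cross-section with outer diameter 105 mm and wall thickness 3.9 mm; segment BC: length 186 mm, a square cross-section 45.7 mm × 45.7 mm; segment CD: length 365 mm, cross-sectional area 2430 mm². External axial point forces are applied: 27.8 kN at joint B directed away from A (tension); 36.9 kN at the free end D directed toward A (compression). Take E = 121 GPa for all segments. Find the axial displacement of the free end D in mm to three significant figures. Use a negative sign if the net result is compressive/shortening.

-0.108 mm

Internal axial forces (sectioning from the free end, tension +): N_CD = -36.9 kN, N_BC = -36.9 kN, N_AB = -9.1 kN.
A_AB = 1239 mm².
A_BC = 2088 mm².
δ_AB = -9100·577/(1239·121000) = -0.03503 mm
δ_BC = -36900·186/(2088·121000) = -0.02716 mm
δ_CD = -36900·365/(2430·121000) = -0.04581 mm
δ = Σδ_i = -0.108 mm.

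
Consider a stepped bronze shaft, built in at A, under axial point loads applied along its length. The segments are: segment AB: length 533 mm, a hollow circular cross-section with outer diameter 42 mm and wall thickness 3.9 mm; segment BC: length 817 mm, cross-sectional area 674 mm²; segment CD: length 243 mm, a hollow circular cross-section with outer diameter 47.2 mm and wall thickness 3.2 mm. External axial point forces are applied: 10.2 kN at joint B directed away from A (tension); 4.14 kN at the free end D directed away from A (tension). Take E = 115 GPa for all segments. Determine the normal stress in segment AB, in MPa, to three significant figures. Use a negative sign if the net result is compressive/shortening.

30.7 MPa

Internal axial forces (sectioning from the free end, tension +): N_CD = 4.14 kN, N_BC = 4.14 kN, N_AB = 14.34 kN.
A_AB = 466.8 mm².
σ_AB = N_AB/A_AB = 14340/466.8 = 30.72 MPa.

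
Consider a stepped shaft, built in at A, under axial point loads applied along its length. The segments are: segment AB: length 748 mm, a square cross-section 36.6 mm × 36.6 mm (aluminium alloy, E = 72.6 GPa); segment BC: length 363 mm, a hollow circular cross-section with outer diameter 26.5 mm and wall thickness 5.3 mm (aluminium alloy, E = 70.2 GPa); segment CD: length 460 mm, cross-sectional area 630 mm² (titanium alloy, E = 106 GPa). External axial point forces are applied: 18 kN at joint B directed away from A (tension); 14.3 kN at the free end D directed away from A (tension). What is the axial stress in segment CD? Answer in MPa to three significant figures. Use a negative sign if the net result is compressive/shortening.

22.7 MPa

Internal axial forces (sectioning from the free end, tension +): N_CD = 14.3 kN, N_BC = 14.3 kN, N_AB = 32.3 kN.
σ_CD = N_CD/A_CD = 14300/630 = 22.7 MPa.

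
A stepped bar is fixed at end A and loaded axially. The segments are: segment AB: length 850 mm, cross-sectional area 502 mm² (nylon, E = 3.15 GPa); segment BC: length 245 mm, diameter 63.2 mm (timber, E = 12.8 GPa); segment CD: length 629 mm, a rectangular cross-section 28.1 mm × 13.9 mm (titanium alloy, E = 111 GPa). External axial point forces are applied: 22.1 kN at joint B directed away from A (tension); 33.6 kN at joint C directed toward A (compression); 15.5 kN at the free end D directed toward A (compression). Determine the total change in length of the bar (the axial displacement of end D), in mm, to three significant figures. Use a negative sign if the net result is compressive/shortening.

-15.0 mm

Internal axial forces (sectioning from the free end, tension +): N_CD = -15.5 kN, N_BC = -49.1 kN, N_AB = -27 kN.
A_BC = 3137 mm².
A_CD = 390.6 mm².
δ_AB = -27000·850/(502·3150) = -14.51 mm
δ_BC = -49100·245/(3137·12800) = -0.2996 mm
δ_CD = -15500·629/(390.6·111000) = -0.2249 mm
δ = Σδ_i = -15.04 mm.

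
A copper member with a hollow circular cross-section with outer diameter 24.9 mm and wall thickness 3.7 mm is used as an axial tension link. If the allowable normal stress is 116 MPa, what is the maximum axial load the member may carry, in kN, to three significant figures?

28.6 kN

A = 246.4 mm².
P_max = σ_allow · A = 116 · 246.4 = 28590 N = 28.59 kN.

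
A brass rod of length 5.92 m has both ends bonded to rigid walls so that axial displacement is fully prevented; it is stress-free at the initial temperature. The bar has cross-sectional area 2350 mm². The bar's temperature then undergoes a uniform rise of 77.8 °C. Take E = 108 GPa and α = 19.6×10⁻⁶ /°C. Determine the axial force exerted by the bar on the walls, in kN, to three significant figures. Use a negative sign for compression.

Free thermal expansion αLΔT = 19.6e-6 · 5920 · 77.8 = 9.027 mm.
The walls impose strain ε = −(9.027)/5920 = -1.5249e-03; σ = Eε = 108000 · -1.5249e-03 = -164.7 MPa.
Wall reaction R = σ·A = -164.7·2350 = -387000 N = -387 kN.

-387 kN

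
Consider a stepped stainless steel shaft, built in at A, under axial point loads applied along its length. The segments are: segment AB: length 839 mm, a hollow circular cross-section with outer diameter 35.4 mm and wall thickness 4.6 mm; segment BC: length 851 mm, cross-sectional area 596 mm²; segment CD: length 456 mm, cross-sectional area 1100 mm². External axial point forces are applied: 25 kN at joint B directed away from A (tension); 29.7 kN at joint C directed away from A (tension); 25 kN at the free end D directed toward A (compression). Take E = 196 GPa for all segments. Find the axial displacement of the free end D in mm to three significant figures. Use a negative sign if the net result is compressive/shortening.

0.267 mm

Internal axial forces (sectioning from the free end, tension +): N_CD = -25 kN, N_BC = 4.7 kN, N_AB = 29.7 kN.
A_AB = 445.1 mm².
δ_AB = 29700·839/(445.1·196000) = 0.2856 mm
δ_BC = 4700·851/(596·196000) = 0.03424 mm
δ_CD = -25000·456/(1100·196000) = -0.05288 mm
δ = Σδ_i = 0.267 mm.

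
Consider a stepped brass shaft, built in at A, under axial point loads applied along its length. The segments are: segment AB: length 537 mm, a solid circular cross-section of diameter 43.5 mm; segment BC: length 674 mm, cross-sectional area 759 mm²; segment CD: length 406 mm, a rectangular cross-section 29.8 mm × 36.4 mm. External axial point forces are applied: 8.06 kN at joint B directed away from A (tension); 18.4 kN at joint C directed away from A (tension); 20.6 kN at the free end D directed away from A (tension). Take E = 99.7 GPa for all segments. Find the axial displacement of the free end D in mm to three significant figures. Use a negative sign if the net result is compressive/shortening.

Internal axial forces (sectioning from the free end, tension +): N_CD = 20.6 kN, N_BC = 39 kN, N_AB = 47.06 kN.
A_AB = 1486 mm².
A_CD = 1085 mm².
δ_AB = 47060·537/(1486·99700) = 0.1706 mm
δ_BC = 39000·674/(759·99700) = 0.3474 mm
δ_CD = 20600·406/(1085·99700) = 0.07734 mm
δ = Σδ_i = 0.5953 mm.

0.595 mm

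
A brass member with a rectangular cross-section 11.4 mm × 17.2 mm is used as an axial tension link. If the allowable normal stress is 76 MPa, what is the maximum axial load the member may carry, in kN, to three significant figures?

A = 196.1 mm².
P_max = σ_allow · A = 76 · 196.1 = 14900 N = 14.9 kN.

14.9 kN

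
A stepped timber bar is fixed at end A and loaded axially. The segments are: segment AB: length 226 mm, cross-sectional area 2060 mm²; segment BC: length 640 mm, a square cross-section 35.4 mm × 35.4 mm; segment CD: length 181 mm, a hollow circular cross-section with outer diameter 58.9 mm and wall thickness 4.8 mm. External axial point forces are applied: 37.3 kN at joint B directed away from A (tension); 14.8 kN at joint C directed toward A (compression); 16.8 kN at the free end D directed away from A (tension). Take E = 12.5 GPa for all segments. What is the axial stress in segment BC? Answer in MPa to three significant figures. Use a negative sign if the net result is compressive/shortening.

1.60 MPa

Internal axial forces (sectioning from the free end, tension +): N_CD = 16.8 kN, N_BC = 2 kN, N_AB = 39.3 kN.
A_BC = 1253 mm².
σ_BC = N_BC/A_BC = 2000/1253 = 1.596 MPa.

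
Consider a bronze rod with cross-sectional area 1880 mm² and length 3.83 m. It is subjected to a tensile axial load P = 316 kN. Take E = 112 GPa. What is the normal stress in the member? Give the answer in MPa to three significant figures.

σ = N/A = 316000/1880 = 168.1 MPa.

168 MPa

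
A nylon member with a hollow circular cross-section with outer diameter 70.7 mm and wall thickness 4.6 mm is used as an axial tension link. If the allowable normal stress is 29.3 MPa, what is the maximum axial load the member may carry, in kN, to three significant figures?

A = 955.2 mm².
P_max = σ_allow · A = 29.3 · 955.2 = 27990 N = 27.99 kN.

28.0 kN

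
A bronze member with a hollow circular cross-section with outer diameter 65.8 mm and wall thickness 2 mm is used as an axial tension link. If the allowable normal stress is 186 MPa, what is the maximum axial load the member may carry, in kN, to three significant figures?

74.6 kN

A = 400.9 mm².
P_max = σ_allow · A = 186 · 400.9 = 74560 N = 74.56 kN.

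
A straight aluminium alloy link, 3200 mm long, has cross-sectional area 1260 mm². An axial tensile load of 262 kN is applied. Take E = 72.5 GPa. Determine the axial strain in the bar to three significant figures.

σ = N/A = 207.9 MPa; ε = σ/E = 207.9/72500 = 2.868e-03.

0.00287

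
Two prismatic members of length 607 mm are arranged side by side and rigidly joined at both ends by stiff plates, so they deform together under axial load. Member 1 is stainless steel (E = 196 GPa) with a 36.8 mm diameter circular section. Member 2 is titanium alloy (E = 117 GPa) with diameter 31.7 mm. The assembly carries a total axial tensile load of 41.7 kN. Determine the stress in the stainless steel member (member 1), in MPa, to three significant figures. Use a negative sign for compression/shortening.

A_1 = 1064 mm².
A_2 = 789.2 mm².
Equal strain + equilibrium ⇒ each member carries load in proportion to AE: A₁E₁ = 208500000 N, A₂E₂ = 92340000 N, ΣAE = 300800000 N.
σ₁ = P·E₁/ΣAE = 41700·196000/300800000 = 27.17 MPa.

27.2 MPa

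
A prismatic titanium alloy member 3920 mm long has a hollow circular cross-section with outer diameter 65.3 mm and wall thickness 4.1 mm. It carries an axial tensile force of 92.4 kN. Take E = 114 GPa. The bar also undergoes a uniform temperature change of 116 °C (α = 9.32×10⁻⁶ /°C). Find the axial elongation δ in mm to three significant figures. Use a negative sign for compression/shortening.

8.27 mm

A = 788.3 mm².
δ_mech = NL/(AE) = 92400·3920/(788.3·114000) = 4.031 mm.
δ_thermal = αLΔT = 9.32e-6·3920·116 = 4.238 mm.
δ = δ_mech + δ_thermal = 8.269 mm.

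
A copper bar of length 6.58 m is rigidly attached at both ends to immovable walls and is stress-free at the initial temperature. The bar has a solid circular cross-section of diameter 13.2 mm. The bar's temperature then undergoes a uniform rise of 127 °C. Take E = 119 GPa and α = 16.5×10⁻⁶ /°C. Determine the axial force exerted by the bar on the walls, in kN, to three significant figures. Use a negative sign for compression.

Free thermal expansion αLΔT = 16.5e-6 · 6580 · 127 = 13.79 mm.
The walls impose strain ε = −(13.79)/6580 = -2.0955e-03; σ = Eε = 119000 · -2.0955e-03 = -249.4 MPa.
Wall reaction R = σ·A = -249.4·136.8 = -34120 N = -34.12 kN.

-34.1 kN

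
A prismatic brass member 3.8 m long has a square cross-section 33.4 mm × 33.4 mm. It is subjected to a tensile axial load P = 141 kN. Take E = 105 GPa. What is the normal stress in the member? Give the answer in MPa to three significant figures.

126 MPa

A = 1116 mm².
σ = N/A = 141000/1116 = 126.4 MPa.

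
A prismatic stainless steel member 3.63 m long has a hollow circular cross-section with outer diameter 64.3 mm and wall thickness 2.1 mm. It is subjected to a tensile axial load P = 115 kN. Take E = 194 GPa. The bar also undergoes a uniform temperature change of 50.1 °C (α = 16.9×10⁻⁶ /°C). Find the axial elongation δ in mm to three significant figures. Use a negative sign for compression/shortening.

8.32 mm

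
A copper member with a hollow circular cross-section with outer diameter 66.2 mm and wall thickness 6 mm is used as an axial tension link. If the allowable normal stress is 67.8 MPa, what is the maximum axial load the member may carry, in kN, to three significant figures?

A = 1135 mm².
P_max = σ_allow · A = 67.8 · 1135 = 76940 N = 76.94 kN.

76.9 kN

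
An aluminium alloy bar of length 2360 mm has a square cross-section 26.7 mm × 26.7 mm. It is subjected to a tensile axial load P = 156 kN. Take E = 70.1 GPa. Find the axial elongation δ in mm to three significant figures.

7.37 mm

A = 712.9 mm².
δ_mech = NL/(AE) = 156000·2360/(712.9·70100) = 7.367 mm.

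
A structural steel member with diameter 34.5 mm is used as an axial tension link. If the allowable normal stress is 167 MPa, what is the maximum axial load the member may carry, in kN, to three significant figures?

A = 934.8 mm².
P_max = σ_allow · A = 167 · 934.8 = 156100 N = 156.1 kN.

156 kN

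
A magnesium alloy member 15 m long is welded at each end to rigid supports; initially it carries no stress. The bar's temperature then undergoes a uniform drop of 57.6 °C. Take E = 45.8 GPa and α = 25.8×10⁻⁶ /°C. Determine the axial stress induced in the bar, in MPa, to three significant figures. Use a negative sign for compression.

Free thermal expansion αLΔT = 25.8e-6 · 15000 · -57.6 = -22.29 mm.
The walls impose strain ε = −(-22.29)/15000 = 1.4861e-03; σ = Eε = 45800 · 1.4861e-03 = 68.06 MPa.

68.1 MPa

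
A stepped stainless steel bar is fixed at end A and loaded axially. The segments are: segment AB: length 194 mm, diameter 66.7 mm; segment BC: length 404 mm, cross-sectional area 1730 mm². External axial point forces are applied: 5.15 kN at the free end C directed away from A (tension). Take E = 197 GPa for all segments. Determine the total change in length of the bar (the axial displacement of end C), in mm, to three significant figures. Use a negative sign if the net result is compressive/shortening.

0.00756 mm

Internal axial forces (sectioning from the free end, tension +): N_BC = 5.15 kN, N_AB = 5.15 kN.
A_AB = 3494 mm².
δ_AB = 5150·194/(3494·197000) = 0.001451 mm
δ_BC = 5150·404/(1730·197000) = 0.006105 mm
δ = Σδ_i = 0.007556 mm.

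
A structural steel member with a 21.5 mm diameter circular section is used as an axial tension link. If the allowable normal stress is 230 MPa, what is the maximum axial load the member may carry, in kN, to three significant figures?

83.5 kN

A = 363.1 mm².
P_max = σ_allow · A = 230 · 363.1 = 83500 N = 83.5 kN.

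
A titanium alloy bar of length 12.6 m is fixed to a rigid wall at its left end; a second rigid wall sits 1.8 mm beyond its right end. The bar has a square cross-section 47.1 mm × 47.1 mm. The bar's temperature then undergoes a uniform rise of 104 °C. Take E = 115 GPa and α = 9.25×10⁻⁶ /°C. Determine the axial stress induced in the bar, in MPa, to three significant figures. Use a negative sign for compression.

-94.2 MPa

Free thermal expansion αLΔT = 9.25e-6 · 12600 · 104 = 12.12 mm.
The walls engage after the gap closes; constrained expansion = 12.12 − 1.8 = 10.32 mm.
The walls impose strain ε = −(10.32)/12600 = -8.1914e-04; σ = Eε = 115000 · -8.1914e-04 = -94.2 MPa.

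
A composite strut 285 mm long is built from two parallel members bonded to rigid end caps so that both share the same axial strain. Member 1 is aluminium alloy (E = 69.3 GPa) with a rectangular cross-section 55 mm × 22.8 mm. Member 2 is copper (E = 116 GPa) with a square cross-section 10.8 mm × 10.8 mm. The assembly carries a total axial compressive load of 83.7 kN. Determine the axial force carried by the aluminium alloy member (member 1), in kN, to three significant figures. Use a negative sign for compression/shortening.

A_1 = 1254 mm².
A_2 = 116.6 mm².
Equal strain + equilibrium ⇒ each member carries load in proportion to AE: A₁E₁ = 86900000 N, A₂E₂ = 13530000 N, ΣAE = 100400000 N.
F₁ = P·A₁E₁/ΣAE = -83700·86900000/100400000 = -72420 N.

-72.4 kN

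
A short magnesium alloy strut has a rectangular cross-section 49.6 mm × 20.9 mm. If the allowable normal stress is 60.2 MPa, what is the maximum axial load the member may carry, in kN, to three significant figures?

62.4 kN

A = 1037 mm².
P_max = σ_allow · A = 60.2 · 1037 = 62410 N = 62.41 kN.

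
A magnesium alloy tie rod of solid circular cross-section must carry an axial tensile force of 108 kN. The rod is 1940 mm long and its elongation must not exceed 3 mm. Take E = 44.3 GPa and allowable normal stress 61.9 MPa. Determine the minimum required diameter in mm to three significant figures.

47.1 mm

Required area A ≥ P/σ_allow = 108000/61.9 = 1745 mm².
For a solid circular section, d ≥ √(4A/π) = 47.13 mm.
Elongation limit: A ≥ PL/(Eδ_allow) = 108000·1940/(44300·3) = 1577 mm² ⇒ d ≥ 44.8 mm.
The stress limit governs.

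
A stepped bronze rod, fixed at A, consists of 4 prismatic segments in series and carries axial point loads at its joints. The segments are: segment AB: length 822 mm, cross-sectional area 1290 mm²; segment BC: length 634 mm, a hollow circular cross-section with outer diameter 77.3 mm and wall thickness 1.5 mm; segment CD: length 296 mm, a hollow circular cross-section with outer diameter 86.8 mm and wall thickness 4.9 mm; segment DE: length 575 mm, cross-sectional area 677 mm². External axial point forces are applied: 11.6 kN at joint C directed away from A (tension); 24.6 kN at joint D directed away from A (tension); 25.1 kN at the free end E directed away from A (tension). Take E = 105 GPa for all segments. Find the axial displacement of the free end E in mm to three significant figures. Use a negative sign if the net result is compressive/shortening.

1.72 mm

Internal axial forces (sectioning from the free end, tension +): N_DE = 25.1 kN, N_CD = 49.7 kN, N_BC = 61.3 kN, N_AB = 61.3 kN.
A_BC = 357.2 mm².
A_CD = 1261 mm².
δ_AB = 61300·822/(1290·105000) = 0.372 mm
δ_BC = 61300·634/(357.2·105000) = 1.036 mm
δ_CD = 49700·296/(1261·105000) = 0.1111 mm
δ_DE = 25100·575/(677·105000) = 0.203 mm
δ = Σδ_i = 1.722 mm.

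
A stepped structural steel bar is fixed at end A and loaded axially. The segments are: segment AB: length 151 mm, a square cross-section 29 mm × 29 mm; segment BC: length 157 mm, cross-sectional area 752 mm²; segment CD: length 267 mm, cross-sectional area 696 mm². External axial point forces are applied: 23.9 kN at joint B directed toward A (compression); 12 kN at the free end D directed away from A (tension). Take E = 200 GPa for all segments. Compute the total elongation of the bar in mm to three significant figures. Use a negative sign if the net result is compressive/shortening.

0.0249 mm

Internal axial forces (sectioning from the free end, tension +): N_CD = 12 kN, N_BC = 12 kN, N_AB = -11.9 kN.
A_AB = 841 mm².
δ_AB = -11900·151/(841·200000) = -0.01068 mm
δ_BC = 12000·157/(752·200000) = 0.01253 mm
δ_CD = 12000·267/(696·200000) = 0.02302 mm
δ = Σδ_i = 0.02486 mm.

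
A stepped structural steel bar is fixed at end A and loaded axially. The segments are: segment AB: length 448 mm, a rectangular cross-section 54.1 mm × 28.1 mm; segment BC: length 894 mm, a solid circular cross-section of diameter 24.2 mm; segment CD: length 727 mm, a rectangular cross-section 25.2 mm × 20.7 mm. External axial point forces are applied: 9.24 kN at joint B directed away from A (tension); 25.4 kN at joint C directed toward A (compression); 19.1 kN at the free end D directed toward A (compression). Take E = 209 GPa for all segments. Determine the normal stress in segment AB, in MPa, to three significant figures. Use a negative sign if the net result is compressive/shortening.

-23.2 MPa

Internal axial forces (sectioning from the free end, tension +): N_CD = -19.1 kN, N_BC = -44.5 kN, N_AB = -35.26 kN.
A_AB = 1520 mm².
σ_AB = N_AB/A_AB = -35260/1520 = -23.19 MPa.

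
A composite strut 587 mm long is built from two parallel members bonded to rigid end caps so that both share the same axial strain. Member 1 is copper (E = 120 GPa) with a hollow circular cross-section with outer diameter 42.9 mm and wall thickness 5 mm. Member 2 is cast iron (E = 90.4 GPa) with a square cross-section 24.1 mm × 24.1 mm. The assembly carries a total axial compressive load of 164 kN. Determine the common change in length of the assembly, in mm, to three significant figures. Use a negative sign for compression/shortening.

-0.777 mm

A_1 = 595.3 mm².
A_2 = 580.8 mm².
Equal strain + equilibrium ⇒ each member carries load in proportion to AE: A₁E₁ = 71440000 N, A₂E₂ = 52510000 N, ΣAE = 123900000 N.
δ = PL/ΣAE = -164000·587/123900000 = -0.7767 mm.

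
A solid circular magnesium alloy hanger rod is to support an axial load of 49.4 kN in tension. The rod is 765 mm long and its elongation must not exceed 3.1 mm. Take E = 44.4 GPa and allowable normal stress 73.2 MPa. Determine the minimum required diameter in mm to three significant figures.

29.3 mm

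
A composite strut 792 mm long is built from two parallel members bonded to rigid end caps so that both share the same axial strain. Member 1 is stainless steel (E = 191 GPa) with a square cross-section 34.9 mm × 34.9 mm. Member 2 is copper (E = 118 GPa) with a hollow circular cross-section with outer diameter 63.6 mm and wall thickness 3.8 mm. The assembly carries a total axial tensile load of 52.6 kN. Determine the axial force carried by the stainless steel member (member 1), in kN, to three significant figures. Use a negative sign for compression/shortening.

38.6 kN

A_1 = 1218 mm².
A_2 = 713.9 mm².
Equal strain + equilibrium ⇒ each member carries load in proportion to AE: A₁E₁ = 232600000 N, A₂E₂ = 84240000 N, ΣAE = 316900000 N.
F₁ = P·A₁E₁/ΣAE = 52600·232600000/316900000 = 38620 N.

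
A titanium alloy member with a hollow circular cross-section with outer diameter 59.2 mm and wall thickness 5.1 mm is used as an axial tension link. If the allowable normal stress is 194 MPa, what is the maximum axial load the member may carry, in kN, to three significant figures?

A = 866.8 mm².
P_max = σ_allow · A = 194 · 866.8 = 168200 N = 168.2 kN.

168 kN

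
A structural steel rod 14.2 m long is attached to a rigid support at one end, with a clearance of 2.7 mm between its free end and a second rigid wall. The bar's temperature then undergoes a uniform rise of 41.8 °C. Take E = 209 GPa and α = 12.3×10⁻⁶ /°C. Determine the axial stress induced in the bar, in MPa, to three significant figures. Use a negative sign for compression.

-67.7 MPa

Free thermal expansion αLΔT = 12.3e-6 · 14200 · 41.8 = 7.301 mm.
The walls engage after the gap closes; constrained expansion = 7.301 − 2.7 = 4.601 mm.
The walls impose strain ε = −(4.601)/14200 = -3.2400e-04; σ = Eε = 209000 · -3.2400e-04 = -67.72 MPa.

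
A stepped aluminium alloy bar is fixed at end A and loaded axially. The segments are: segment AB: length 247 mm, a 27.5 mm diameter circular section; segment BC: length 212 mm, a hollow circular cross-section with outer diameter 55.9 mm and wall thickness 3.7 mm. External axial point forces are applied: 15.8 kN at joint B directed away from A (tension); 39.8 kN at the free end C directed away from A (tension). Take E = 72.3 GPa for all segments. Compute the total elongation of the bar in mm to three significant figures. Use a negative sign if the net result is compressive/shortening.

Internal axial forces (sectioning from the free end, tension +): N_BC = 39.8 kN, N_AB = 55.6 kN.
A_AB = 594 mm².
A_BC = 606.8 mm².
δ_AB = 55600·247/(594·72300) = 0.3198 mm
δ_BC = 39800·212/(606.8·72300) = 0.1923 mm
δ = Σδ_i = 0.5121 mm.

0.512 mm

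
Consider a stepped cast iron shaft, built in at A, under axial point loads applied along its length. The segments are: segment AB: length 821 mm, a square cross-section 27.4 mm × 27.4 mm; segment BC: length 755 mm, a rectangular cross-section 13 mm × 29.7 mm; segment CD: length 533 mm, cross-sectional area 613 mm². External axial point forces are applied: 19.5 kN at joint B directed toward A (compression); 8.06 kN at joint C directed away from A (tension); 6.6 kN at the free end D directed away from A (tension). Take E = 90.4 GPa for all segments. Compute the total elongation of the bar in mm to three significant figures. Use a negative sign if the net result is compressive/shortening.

Internal axial forces (sectioning from the free end, tension +): N_CD = 6.6 kN, N_BC = 14.66 kN, N_AB = -4.84 kN.
A_AB = 750.8 mm².
A_BC = 386.1 mm².
δ_AB = -4840·821/(750.8·90400) = -0.05855 mm
δ_BC = 14660·755/(386.1·90400) = 0.3171 mm
δ_CD = 6600·533/(613·90400) = 0.06348 mm
δ = Σδ_i = 0.322 mm.

0.322 mm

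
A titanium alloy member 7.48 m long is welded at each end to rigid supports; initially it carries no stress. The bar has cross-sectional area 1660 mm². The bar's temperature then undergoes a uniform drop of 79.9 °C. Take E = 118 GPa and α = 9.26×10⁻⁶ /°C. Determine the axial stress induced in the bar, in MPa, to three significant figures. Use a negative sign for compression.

Free thermal expansion αLΔT = 9.26e-6 · 7480 · -79.9 = -5.534 mm.
The walls impose strain ε = −(-5.534)/7480 = 7.3987e-04; σ = Eε = 118000 · 7.3987e-04 = 87.31 MPa.

87.3 MPa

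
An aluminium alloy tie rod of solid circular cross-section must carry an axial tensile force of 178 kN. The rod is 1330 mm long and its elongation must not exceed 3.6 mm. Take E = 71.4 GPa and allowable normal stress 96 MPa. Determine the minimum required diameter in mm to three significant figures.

48.6 mm

Required area A ≥ P/σ_allow = 178000/96 = 1854 mm².
For a solid circular section, d ≥ √(4A/π) = 48.59 mm.
Elongation limit: A ≥ PL/(Eδ_allow) = 178000·1330/(71400·3.6) = 921 mm² ⇒ d ≥ 34.24 mm.
The stress limit governs.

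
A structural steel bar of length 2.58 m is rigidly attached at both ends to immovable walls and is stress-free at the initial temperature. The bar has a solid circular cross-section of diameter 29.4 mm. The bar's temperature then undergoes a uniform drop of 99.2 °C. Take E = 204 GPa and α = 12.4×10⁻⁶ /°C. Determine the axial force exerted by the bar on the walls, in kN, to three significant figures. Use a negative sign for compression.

170 kN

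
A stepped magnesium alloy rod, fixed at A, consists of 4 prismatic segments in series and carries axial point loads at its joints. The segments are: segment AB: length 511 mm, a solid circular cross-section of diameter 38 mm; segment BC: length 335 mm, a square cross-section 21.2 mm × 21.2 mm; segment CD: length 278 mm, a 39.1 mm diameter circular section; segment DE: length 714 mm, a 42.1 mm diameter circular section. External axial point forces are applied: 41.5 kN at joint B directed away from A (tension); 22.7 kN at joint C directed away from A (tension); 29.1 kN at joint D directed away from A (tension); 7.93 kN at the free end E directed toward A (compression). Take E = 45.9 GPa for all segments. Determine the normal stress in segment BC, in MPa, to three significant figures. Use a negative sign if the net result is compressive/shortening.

Internal axial forces (sectioning from the free end, tension +): N_DE = -7.93 kN, N_CD = 21.17 kN, N_BC = 43.87 kN, N_AB = 85.37 kN.
A_BC = 449.4 mm².
σ_BC = N_BC/A_BC = 43870/449.4 = 97.61 MPa.

97.6 MPa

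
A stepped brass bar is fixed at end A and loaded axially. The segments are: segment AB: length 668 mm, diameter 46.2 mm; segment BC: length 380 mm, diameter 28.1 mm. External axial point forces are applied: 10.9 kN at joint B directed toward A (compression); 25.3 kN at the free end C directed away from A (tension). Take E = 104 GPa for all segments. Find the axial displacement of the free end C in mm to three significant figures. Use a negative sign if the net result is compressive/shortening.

Internal axial forces (sectioning from the free end, tension +): N_BC = 25.3 kN, N_AB = 14.4 kN.
A_AB = 1676 mm².
A_BC = 620.2 mm².
δ_AB = 14400·668/(1676·104000) = 0.05517 mm
δ_BC = 25300·380/(620.2·104000) = 0.1491 mm
δ = Σδ_i = 0.2042 mm.

0.204 mm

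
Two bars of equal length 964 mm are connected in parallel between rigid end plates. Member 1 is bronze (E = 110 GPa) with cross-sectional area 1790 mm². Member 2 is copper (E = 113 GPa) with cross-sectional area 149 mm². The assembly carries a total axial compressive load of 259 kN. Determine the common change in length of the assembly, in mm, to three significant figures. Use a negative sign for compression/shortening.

Equal strain + equilibrium ⇒ each member carries load in proportion to AE: A₁E₁ = 196900000 N, A₂E₂ = 16840000 N, ΣAE = 213700000 N.
δ = PL/ΣAE = -259000·964/213700000 = -1.168 mm.

-1.17 mm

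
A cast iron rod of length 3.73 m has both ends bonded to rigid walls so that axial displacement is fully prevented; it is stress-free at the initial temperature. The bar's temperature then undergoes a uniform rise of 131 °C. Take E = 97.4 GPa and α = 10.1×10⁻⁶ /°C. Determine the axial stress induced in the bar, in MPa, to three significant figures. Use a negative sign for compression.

-129 MPa

Free thermal expansion αLΔT = 10.1e-6 · 3730 · 131 = 4.935 mm.
The walls impose strain ε = −(4.935)/3730 = -1.3231e-03; σ = Eε = 97400 · -1.3231e-03 = -128.9 MPa.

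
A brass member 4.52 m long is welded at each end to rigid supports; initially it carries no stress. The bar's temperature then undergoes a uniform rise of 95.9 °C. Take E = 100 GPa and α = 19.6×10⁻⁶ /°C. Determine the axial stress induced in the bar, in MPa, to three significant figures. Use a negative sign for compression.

-188 MPa

Free thermal expansion αLΔT = 19.6e-6 · 4520 · 95.9 = 8.496 mm.
The walls impose strain ε = −(8.496)/4520 = -1.8796e-03; σ = Eε = 100000 · -1.8796e-03 = -188 MPa.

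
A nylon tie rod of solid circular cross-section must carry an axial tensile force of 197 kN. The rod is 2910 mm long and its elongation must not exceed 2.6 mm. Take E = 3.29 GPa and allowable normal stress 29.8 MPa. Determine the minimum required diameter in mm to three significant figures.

Required area A ≥ P/σ_allow = 197000/29.8 = 6611 mm².
For a solid circular section, d ≥ √(4A/π) = 91.74 mm.
Elongation limit: A ≥ PL/(Eδ_allow) = 197000·2910/(3290·2.6) = 67020 mm² ⇒ d ≥ 292.1 mm.
The elongation limit governs.

292 mm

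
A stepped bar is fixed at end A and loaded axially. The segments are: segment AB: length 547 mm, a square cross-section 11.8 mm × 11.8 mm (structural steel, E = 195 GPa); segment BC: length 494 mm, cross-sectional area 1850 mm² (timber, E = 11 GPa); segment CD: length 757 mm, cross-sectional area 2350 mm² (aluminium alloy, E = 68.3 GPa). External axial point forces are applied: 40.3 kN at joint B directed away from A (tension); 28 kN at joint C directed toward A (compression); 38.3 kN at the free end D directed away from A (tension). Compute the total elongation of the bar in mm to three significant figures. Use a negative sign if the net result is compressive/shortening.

1.45 mm

Internal axial forces (sectioning from the free end, tension +): N_CD = 38.3 kN, N_BC = 10.3 kN, N_AB = 50.6 kN.
A_AB = 139.2 mm².
δ_AB = 50600·547/(139.2·195000) = 1.019 mm
δ_BC = 10300·494/(1850·11000) = 0.25 mm
δ_CD = 38300·757/(2350·68300) = 0.1806 mm
δ = Σδ_i = 1.45 mm.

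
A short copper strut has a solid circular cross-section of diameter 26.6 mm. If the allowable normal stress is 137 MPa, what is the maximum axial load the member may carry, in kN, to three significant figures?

76.1 kN

A = 555.7 mm².
P_max = σ_allow · A = 137 · 555.7 = 76130 N = 76.13 kN.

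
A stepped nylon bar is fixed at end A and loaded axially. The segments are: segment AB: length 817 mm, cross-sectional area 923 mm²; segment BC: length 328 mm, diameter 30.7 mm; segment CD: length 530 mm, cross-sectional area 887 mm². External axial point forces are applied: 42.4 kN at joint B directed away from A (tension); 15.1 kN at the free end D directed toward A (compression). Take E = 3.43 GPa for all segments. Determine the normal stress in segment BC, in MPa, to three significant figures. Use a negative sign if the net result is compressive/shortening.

-20.4 MPa

Internal axial forces (sectioning from the free end, tension +): N_CD = -15.1 kN, N_BC = -15.1 kN, N_AB = 27.3 kN.
A_BC = 740.2 mm².
σ_BC = N_BC/A_BC = -15100/740.2 = -20.4 MPa.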